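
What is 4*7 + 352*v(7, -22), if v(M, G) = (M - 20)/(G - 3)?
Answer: 5276/25 ≈ 211.04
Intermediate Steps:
v(M, G) = (-20 + M)/(-3 + G)
4*7 + 352*v(7, -22) = 4*7 + 352*((-20 + 7)/(-3 - 22)) = 28 + 352*(-13/(-25)) = 28 + 352*(-1/25*(-13)) = 28 + 352*(13/25) = 28 + 4576/25 = 5276/25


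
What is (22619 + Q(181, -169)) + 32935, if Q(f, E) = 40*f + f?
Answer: 62975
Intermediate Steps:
Q(f, E) = 41*f
(22619 + Q(181, -169)) + 32935 = (22619 + 41*181) + 32935 = (22619 + 7421) + 32935 = 30040 + 32935 = 62975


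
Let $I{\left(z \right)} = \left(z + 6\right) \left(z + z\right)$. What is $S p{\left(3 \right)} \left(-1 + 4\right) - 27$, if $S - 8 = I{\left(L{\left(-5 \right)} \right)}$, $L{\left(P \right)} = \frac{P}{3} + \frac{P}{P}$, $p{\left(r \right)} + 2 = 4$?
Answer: $- \frac{65}{3} \approx -21.667$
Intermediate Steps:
$p{\left(r \right)} = 2$ ($p{\left(r \right)} = -2 + 4 = 2$)
$L{\left(P \right)} = 1 + \frac{P}{3}$ ($L{\left(P \right)} = P \frac{1}{3} + 1 = \frac{P}{3} + 1 = 1 + \frac{P}{3}$)
$I{\left(z \right)} = 2 z \left(6 + z\right)$ ($I{\left(z \right)} = \left(6 + z\right) 2 z = 2 z \left(6 + z\right)$)
$S = \frac{8}{9}$ ($S = 8 + 2 \left(1 + \frac{1}{3} \left(-5\right)\right) \left(6 + \left(1 + \frac{1}{3} \left(-5\right)\right)\right) = 8 + 2 \left(1 - \frac{5}{3}\right) \left(6 + \left(1 - \frac{5}{3}\right)\right) = 8 + 2 \left(- \frac{2}{3}\right) \left(6 - \frac{2}{3}\right) = 8 + 2 \left(- \frac{2}{3}\right) \frac{16}{3} = 8 - \frac{64}{9} = \frac{8}{9} \approx 0.88889$)
$S p{\left(3 \right)} \left(-1 + 4\right) - 27 = \frac{8 \cdot 2 \left(-1 + 4\right)}{9} - 27 = \frac{8 \cdot 2 \cdot 3}{9} - 27 = \frac{8}{9} \cdot 6 - 27 = \frac{16}{3} - 27 = - \frac{65}{3}$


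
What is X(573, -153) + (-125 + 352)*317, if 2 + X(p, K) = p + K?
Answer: 72377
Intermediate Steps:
X(p, K) = -2 + K + p (X(p, K) = -2 + (p + K) = -2 + (K + p) = -2 + K + p)
X(573, -153) + (-125 + 352)*317 = (-2 - 153 + 573) + (-125 + 352)*317 = 418 + 227*317 = 418 + 71959 = 72377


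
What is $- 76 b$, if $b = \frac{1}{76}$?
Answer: $-1$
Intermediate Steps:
$b = \frac{1}{76} \approx 0.013158$
$- 76 b = \left(-76\right) \frac{1}{76} = -1$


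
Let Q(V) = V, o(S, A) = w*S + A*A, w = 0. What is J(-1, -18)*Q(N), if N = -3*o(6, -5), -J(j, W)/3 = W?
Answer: -4050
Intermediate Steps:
J(j, W) = -3*W
o(S, A) = A² (o(S, A) = 0*S + A*A = 0 + A² = A²)
N = -75 (N = -3*(-5)² = -3*25 = -75)
J(-1, -18)*Q(N) = -3*(-18)*(-75) = 54*(-75) = -4050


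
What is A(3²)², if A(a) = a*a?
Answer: 6561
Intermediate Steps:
A(a) = a²
A(3²)² = ((3²)²)² = (9²)² = 81² = 6561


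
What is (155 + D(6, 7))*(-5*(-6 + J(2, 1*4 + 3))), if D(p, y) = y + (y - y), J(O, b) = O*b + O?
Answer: -8100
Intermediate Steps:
J(O, b) = O + O*b
D(p, y) = y (D(p, y) = y + 0 = y)
(155 + D(6, 7))*(-5*(-6 + J(2, 1*4 + 3))) = (155 + 7)*(-5*(-6 + 2*(1 + (1*4 + 3)))) = 162*(-5*(-6 + 2*(1 + (4 + 3)))) = 162*(-5*(-6 + 2*(1 + 7))) = 162*(-5*(-6 + 2*8)) = 162*(-5*(-6 + 16)) = 162*(-5*10) = 162*(-50) = -8100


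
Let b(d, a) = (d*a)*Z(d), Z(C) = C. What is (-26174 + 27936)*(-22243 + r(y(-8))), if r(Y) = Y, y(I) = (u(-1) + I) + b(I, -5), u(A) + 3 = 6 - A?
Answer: -39763054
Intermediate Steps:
u(A) = 3 - A (u(A) = -3 + (6 - A) = 3 - A)
b(d, a) = a*d² (b(d, a) = (d*a)*d = (a*d)*d = a*d²)
y(I) = 4 + I - 5*I² (y(I) = ((3 - 1*(-1)) + I) - 5*I² = ((3 + 1) + I) - 5*I² = (4 + I) - 5*I² = 4 + I - 5*I²)
(-26174 + 27936)*(-22243 + r(y(-8))) = (-26174 + 27936)*(-22243 + (4 - 8 - 5*(-8)²)) = 1762*(-22243 + (4 - 8 - 5*64)) = 1762*(-22243 + (4 - 8 - 320)) = 1762*(-22243 - 324) = 1762*(-22567) = -39763054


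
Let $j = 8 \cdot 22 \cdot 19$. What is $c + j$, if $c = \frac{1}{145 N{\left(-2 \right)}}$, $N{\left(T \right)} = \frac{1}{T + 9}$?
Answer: $\frac{484887}{145} \approx 3344.0$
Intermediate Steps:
$N{\left(T \right)} = \frac{1}{9 + T}$
$c = \frac{7}{145}$ ($c = \frac{1}{145 \frac{1}{9 - 2}} = \frac{1}{145 \cdot \frac{1}{7}} = \frac{1}{\frac{145}{7}} = \frac{7}{145} \approx 0.048276$)
$j = 3344$ ($j = 176 \cdot 19 = 3344$)
$c + j = \frac{7}{145} + 3344 = \frac{484887}{145}$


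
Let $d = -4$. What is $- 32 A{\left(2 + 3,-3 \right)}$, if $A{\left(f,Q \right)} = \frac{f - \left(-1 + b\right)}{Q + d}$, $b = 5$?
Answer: $\frac{32}{7} \approx 4.5714$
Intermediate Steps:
$A{\left(f,Q \right)} = \frac{-4 + f}{-4 + Q}$ ($A{\left(f,Q \right)} = \frac{f - \left(-1 + 5\right)}{Q - 4} = \frac{f - 4}{-4 + Q} = \frac{-4 + f}{-4 + Q}$)
$- 32 A{\left(2 + 3,-3 \right)} = - 32 \frac{-4 + \left(2 + 3\right)}{-4 - 3} = - 32 \frac{-4 + 5}{-7} = - 32 \left(\left(- \frac{1}{7}\right) 1\right) = \left(-32\right) \left(- \frac{1}{7}\right) = \frac{32}{7}$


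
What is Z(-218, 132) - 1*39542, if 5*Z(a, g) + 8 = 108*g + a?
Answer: -36736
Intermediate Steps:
Z(a, g) = -8/5 + a/5 + 108*g/5 (Z(a, g) = -8/5 + (108*g + a)/5 = -8/5 + (a + 108*g)/5 = -8/5 + (a/5 + 108*g/5) = -8/5 + a/5 + 108*g/5)
Z(-218, 132) - 1*39542 = (-8/5 + (⅕)*(-218) + (108/5)*132) - 1*39542 = (-8/5 - 218/5 + 14256/5) - 39542 = 2806 - 39542 = -36736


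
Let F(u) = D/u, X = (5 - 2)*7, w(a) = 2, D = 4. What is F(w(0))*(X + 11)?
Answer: 64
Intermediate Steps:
X = 21 (X = 3*7 = 21)
F(u) = 4/u
F(w(0))*(X + 11) = (4/2)*(21 + 11) = (4*(1/2))*32 = 2*32 = 64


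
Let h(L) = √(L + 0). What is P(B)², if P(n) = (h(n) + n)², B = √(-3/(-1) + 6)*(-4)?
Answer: 10512 - 12672*I*√3 ≈ 10512.0 - 21949.0*I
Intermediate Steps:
h(L) = √L
B = -12 (B = √(-3*(-1) + 6)*(-4) = √(3 + 6)*(-4) = √9*(-4) = 3*(-4) = -12)
P(n) = (n + √n)² (P(n) = (√n + n)² = (n + √n)²)
P(B)² = ((-12 + √(-12))²)² = ((-12 + 2*I*√3)²)² = (-12 + 2*I*√3)⁴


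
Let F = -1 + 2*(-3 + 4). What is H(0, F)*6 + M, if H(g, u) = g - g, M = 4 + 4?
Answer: 8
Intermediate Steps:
F = 1 (F = -1 + 2*1 = -1 + 2 = 1)
M = 8
H(g, u) = 0
H(0, F)*6 + M = 0*6 + 8 = 0 + 8 = 8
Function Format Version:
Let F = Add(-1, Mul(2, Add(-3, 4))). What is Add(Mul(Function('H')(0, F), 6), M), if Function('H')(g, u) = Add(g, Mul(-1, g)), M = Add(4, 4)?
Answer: 8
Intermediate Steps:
F = 1 (F = Add(-1, Mul(2, 1)) = Add(-1, 2) = 1)
M = 8
Function('H')(g, u) = 0
Add(Mul(Function('H')(0, F), 6), M) = Add(Mul(0, 6), 8) = Add(0, 8) = 8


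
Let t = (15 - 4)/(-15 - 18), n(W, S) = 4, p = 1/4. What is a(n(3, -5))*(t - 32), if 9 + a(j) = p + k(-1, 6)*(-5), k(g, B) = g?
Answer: 485/4 ≈ 121.25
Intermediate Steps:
p = ¼ ≈ 0.25000
t = -⅓ (t = 11/(-33) = 11*(-1/33) = -⅓ ≈ -0.33333)
a(j) = -15/4 (a(j) = -9 + (¼ - 1*(-5)) = -9 + (¼ + 5) = -9 + 21/4 = -15/4)
a(n(3, -5))*(t - 32) = -15*(-⅓ - 32)/4 = -15/4*(-97/3) = 485/4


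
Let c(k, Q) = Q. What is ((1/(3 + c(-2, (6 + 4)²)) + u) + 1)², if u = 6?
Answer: 521284/10609 ≈ 49.136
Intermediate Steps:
((1/(3 + c(-2, (6 + 4)²)) + u) + 1)² = ((1/(3 + (6 + 4)²) + 6) + 1)² = ((1/(3 + 10²) + 6) + 1)² = ((1/(3 + 100) + 6) + 1)² = ((1/103 + 6) + 1)² = (619/103 + 1)² = (722/103)² = 521284/10609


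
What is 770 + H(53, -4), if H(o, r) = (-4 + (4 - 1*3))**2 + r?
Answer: 775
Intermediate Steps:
H(o, r) = 9 + r (H(o, r) = (-4 + (4 - 3))**2 + r = (-4 + 1)**2 + r = (-3)**2 + r = 9 + r)
770 + H(53, -4) = 770 + (9 - 4) = 770 + 5 = 775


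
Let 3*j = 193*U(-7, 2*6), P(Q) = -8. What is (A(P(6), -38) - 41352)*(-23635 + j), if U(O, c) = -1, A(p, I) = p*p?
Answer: 2935494224/3 ≈ 9.7850e+8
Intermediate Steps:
A(p, I) = p²
j = -193/3 (j = (193*(-1))/3 = (⅓)*(-193) = -193/3 ≈ -64.333)
(A(P(6), -38) - 41352)*(-23635 + j) = ((-8)² - 41352)*(-23635 - 193/3) = (64 - 41352)*(-71098/3) = -41288*(-71098/3) = 2935494224/3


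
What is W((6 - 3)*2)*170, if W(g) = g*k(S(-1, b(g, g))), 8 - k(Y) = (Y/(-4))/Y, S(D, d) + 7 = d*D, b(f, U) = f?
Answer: 8415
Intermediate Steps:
S(D, d) = -7 + D*d (S(D, d) = -7 + d*D = -7 + D*d)
k(Y) = 33/4 (k(Y) = 8 - Y/(-4)/Y = 8 - Y*(-¼)/Y = 8 - (-Y/4)/Y = 8 - 1*(-¼) = 8 + ¼ = 33/4)
W(g) = 33*g/4 (W(g) = g*(33/4) = 33*g/4)
W((6 - 3)*2)*170 = (33*((6 - 3)*2)/4)*170 = (33*(3*2)/4)*170 = ((33/4)*6)*170 = (99/2)*170 = 8415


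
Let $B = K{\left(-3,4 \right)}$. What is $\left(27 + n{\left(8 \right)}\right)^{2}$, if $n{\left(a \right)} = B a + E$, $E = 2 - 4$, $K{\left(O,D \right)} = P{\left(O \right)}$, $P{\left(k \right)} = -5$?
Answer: $225$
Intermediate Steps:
$K{\left(O,D \right)} = -5$
$E = -2$
$B = -5$
$n{\left(a \right)} = -2 - 5 a$ ($n{\left(a \right)} = - 5 a - 2 = -2 - 5 a$)
$\left(27 + n{\left(8 \right)}\right)^{2} = \left(27 - 42\right)^{2} = \left(-15\right)^{2} = 225$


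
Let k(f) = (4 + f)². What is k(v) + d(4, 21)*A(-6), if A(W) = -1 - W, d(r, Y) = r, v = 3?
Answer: 69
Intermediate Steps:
k(v) + d(4, 21)*A(-6) = (4 + 3)² + 4*(-1 - 1*(-6)) = 7² + 4*(-1 + 6) = 49 + 4*5 = 49 + 20 = 69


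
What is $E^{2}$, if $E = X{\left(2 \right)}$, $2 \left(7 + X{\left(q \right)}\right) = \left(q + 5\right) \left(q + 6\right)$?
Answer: $441$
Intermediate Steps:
$X{\left(q \right)} = -7 + \frac{\left(5 + q\right) \left(6 + q\right)}{2}$ ($X{\left(q \right)} = -7 + \frac{\left(q + 5\right) \left(q + 6\right)}{2} = -7 + \frac{\left(5 + q\right) \left(6 + q\right)}{2}$)
$E = 21$ ($E = 8 + \frac{2^{2}}{2} + \frac{11}{2} \cdot 2 = 8 + \frac{1}{2} \cdot 4 + 11 = 8 + 2 + 11 = 21$)
$E^{2} = 21^{2} = 441$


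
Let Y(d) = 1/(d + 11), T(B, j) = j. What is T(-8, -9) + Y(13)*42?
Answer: -29/4 ≈ -7.2500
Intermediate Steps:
Y(d) = 1/(11 + d)
T(-8, -9) + Y(13)*42 = -9 + 42/(11 + 13) = -9 + 42/24 = -9 + (1/24)*42 = -9 + 7/4 = -29/4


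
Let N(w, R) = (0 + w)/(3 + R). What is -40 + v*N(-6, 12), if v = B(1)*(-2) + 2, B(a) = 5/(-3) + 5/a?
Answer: -572/15 ≈ -38.133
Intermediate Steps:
N(w, R) = w/(3 + R)
B(a) = -5/3 + 5/a (B(a) = 5*(-⅓) + 5/a = -5/3 + 5/a)
v = -14/3 (v = (-5/3 + 5/1)*(-2) + 2 = (-5/3 + 5*1)*(-2) + 2 = (-5/3 + 5)*(-2) + 2 = (10/3)*(-2) + 2 = -20/3 + 2 = -14/3 ≈ -4.6667)
-40 + v*N(-6, 12) = -40 - (-28)/(3 + 12) = -40 - (-28)/15 = -40 - 14/3*(-⅖) = -40 + 28/15 = -572/15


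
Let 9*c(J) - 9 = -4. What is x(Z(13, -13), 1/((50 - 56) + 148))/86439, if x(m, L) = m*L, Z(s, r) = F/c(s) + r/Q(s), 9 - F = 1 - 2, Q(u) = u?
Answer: 17/12274338 ≈ 1.3850e-6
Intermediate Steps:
c(J) = 5/9 (c(J) = 1 + (⅑)*(-4) = 1 - 4/9 = 5/9)
F = 10 (F = 9 - (1 - 2) = 9 - 1*(-1) = 9 + 1 = 10)
Z(s, r) = 18 + r/s (Z(s, r) = 10/(5/9) + r/s = 10*(9/5) + r/s = 18 + r/s)
x(m, L) = L*m
x(Z(13, -13), 1/((50 - 56) + 148))/86439 = ((18 - 13/13)/((50 - 56) + 148))/86439 = ((18 - 13*1/13)/(-6 + 148))*(1/86439) = ((18 - 1)/142)*(1/86439) = ((1/142)*17)*(1/86439) = (17/142)*(1/86439) = 17/12274338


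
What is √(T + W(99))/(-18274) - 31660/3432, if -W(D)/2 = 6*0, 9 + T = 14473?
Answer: -7915/858 - 4*√226/9137 ≈ -9.2315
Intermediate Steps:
T = 14464 (T = -9 + 14473 = 14464)
W(D) = 0 (W(D) = -12*0 = -2*0 = 0)
√(T + W(99))/(-18274) - 31660/3432 = √(14464 + 0)/(-18274) - 31660/3432 = √14464*(-1/18274) - 31660*1/3432 = (8*√226)*(-1/18274) - 7915/858 = -4*√226/9137 - 7915/858 = -7915/858 - 4*√226/9137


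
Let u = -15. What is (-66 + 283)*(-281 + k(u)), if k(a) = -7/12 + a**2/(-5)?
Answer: -850423/12 ≈ -70869.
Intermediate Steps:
k(a) = -7/12 - a**2/5 (k(a) = -7*1/12 + a**2*(-1/5) = -7/12 - a**2/5)
(-66 + 283)*(-281 + k(u)) = (-66 + 283)*(-281 + (-7/12 - 1/5*(-15)**2)) = 217*(-281 + (-7/12 - 1/5*225)) = 217*(-281 + (-7/12 - 45)) = 217*(-281 - 547/12) = 217*(-3919/12) = -850423/12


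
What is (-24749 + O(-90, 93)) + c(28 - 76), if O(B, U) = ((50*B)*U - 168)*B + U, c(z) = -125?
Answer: 37655339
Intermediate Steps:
O(B, U) = U + B*(-168 + 50*B*U) (O(B, U) = (50*B*U - 168)*B + U = (-168 + 50*B*U)*B + U = B*(-168 + 50*B*U) + U = U + B*(-168 + 50*B*U))
(-24749 + O(-90, 93)) + c(28 - 76) = (-24749 + (93 - 168*(-90) + 50*93*(-90)**2)) - 125 = (-24749 + (93 + 15120 + 50*93*8100)) - 125 = (-24749 + (93 + 15120 + 37665000)) - 125 = (-24749 + 37680213) - 125 = 37655464 - 125 = 37655339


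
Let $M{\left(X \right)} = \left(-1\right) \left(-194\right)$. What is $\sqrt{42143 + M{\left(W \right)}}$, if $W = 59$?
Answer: $\sqrt{42337} \approx 205.76$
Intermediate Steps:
$M{\left(X \right)} = 194$
$\sqrt{42143 + M{\left(W \right)}} = \sqrt{42143 + 194} = \sqrt{42337}$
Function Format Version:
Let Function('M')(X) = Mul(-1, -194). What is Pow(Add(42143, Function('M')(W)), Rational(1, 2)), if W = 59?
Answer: Pow(42337, Rational(1, 2)) ≈ 205.76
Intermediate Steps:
Function('M')(X) = 194
Pow(Add(42143, Function('M')(W)), Rational(1, 2)) = Pow(Add(42143, 194), Rational(1, 2)) = Pow(42337, Rational(1, 2))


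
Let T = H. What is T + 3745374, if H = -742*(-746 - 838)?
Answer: 4920702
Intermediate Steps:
H = 1175328 (H = -742*(-1584) = 1175328)
T = 1175328
T + 3745374 = 1175328 + 3745374 = 4920702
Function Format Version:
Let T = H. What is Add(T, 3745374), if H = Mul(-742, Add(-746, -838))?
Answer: 4920702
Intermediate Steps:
H = 1175328 (H = Mul(-742, -1584) = 1175328)
T = 1175328
Add(T, 3745374) = Add(1175328, 3745374) = 4920702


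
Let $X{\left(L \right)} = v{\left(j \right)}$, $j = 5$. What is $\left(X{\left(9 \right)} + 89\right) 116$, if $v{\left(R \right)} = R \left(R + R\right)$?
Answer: $16124$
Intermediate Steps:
$v{\left(R \right)} = 2 R^{2}$ ($v{\left(R \right)} = R 2 R = 2 R^{2}$)
$X{\left(L \right)} = 50$ ($X{\left(L \right)} = 2 \cdot 5^{2} = 2 \cdot 25 = 50$)
$\left(X{\left(9 \right)} + 89\right) 116 = \left(50 + 89\right) 116 = 139 \cdot 116 = 16124$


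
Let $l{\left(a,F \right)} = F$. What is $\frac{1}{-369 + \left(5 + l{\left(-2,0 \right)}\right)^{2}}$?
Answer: $- \frac{1}{344} \approx -0.002907$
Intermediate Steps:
$\frac{1}{-369 + \left(5 + l{\left(-2,0 \right)}\right)^{2}} = \frac{1}{-369 + \left(5 + 0\right)^{2}} = \frac{1}{-369 + 5^{2}} = \frac{1}{-369 + 25} = \frac{1}{-344} = - \frac{1}{344}$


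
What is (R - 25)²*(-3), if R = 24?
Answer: -3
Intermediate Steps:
(R - 25)²*(-3) = (24 - 25)²*(-3) = (-1)²*(-3) = 1*(-3) = -3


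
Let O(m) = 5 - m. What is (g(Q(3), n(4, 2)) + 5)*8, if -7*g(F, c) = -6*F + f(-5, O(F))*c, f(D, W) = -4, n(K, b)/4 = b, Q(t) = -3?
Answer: 56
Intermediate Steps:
n(K, b) = 4*b
g(F, c) = 4*c/7 + 6*F/7 (g(F, c) = -(-6*F - 4*c)/7 = 4*c/7 + 6*F/7)
(g(Q(3), n(4, 2)) + 5)*8 = ((4*(4*2)/7 + (6/7)*(-3)) + 5)*8 = (((4/7)*8 - 18/7) + 5)*8 = ((32/7 - 18/7) + 5)*8 = (2 + 5)*8 = 7*8 = 56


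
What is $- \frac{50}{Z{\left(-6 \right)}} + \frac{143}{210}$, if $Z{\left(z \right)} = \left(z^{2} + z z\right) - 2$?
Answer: $- \frac{1}{30} \approx -0.033333$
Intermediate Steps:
$Z{\left(z \right)} = -2 + 2 z^{2}$ ($Z{\left(z \right)} = \left(z^{2} + z^{2}\right) - 2 = 2 z^{2} - 2 = -2 + 2 z^{2}$)
$- \frac{50}{Z{\left(-6 \right)}} + \frac{143}{210} = - \frac{50}{-2 + 2 \left(-6\right)^{2}} + \frac{143}{210} = - \frac{50}{-2 + 2 \cdot 36} + 143 \cdot \frac{1}{210} = - \frac{50}{-2 + 72} + \frac{143}{210} = - \frac{50}{70} + \frac{143}{210} = \left(-50\right) \frac{1}{70} + \frac{143}{210} = - \frac{5}{7} + \frac{143}{210} = - \frac{1}{30}$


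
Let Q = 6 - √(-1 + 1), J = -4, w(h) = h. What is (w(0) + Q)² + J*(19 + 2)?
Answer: -48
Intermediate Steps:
Q = 6 (Q = 6 - √0 = 6 - 1*0 = 6 + 0 = 6)
(w(0) + Q)² + J*(19 + 2) = (0 + 6)² - 4*(19 + 2) = 6² - 4*21 = 36 - 84 = -48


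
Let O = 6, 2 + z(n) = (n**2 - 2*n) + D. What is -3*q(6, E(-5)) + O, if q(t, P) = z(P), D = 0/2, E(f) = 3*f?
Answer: -753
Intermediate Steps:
D = 0 (D = 0*(1/2) = 0)
z(n) = -2 + n**2 - 2*n (z(n) = -2 + ((n**2 - 2*n) + 0) = -2 + (n**2 - 2*n) = -2 + n**2 - 2*n)
q(t, P) = -2 + P**2 - 2*P
-3*q(6, E(-5)) + O = -3*(-2 + (3*(-5))**2 - 6*(-5)) + 6 = -3*(-2 + (-15)**2 - 2*(-15)) + 6 = -3*(-2 + 225 + 30) + 6 = -3*253 + 6 = -759 + 6 = -753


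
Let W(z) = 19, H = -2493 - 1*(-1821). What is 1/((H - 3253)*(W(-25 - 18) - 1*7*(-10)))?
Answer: -1/349325 ≈ -2.8627e-6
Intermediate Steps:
H = -672 (H = -2493 + 1821 = -672)
1/((H - 3253)*(W(-25 - 18) - 1*7*(-10))) = 1/((-672 - 3253)*(19 - 1*7*(-10))) = 1/(-3925*(19 - 7*(-10))) = 1/(-3925*(19 + 70)) = 1/(-3925*89) = 1/(-349325) = -1/349325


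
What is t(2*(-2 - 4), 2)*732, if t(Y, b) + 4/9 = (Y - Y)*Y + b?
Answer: 3416/3 ≈ 1138.7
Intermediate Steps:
t(Y, b) = -4/9 + b (t(Y, b) = -4/9 + ((Y - Y)*Y + b) = -4/9 + (0*Y + b) = -4/9 + (0 + b) = -4/9 + b)
t(2*(-2 - 4), 2)*732 = (-4/9 + 2)*732 = (14/9)*732 = 3416/3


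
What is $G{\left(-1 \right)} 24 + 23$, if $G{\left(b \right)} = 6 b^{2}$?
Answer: $167$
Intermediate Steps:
$G{\left(-1 \right)} 24 + 23 = 6 \left(-1\right)^{2} \cdot 24 + 23 = 6 \cdot 1 \cdot 24 + 23 = 6 \cdot 24 + 23 = 144 + 23 = 167$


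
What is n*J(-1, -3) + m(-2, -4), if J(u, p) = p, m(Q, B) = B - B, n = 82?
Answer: -246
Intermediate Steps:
m(Q, B) = 0
n*J(-1, -3) + m(-2, -4) = 82*(-3) + 0 = -246 + 0 = -246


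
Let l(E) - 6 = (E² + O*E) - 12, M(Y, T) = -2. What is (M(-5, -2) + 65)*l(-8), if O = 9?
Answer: -882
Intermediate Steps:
l(E) = -6 + E² + 9*E (l(E) = 6 + ((E² + 9*E) - 12) = 6 + (-12 + E² + 9*E) = -6 + E² + 9*E)
(M(-5, -2) + 65)*l(-8) = (-2 + 65)*(-6 + (-8)² + 9*(-8)) = 63*(-6 + 64 - 72) = 63*(-14) = -882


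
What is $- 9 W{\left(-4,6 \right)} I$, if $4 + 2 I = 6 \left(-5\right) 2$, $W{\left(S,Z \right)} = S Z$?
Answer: $-6912$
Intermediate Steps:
$I = -32$ ($I = -2 + \frac{6 \left(-5\right) 2}{2} = -2 + \frac{\left(-30\right) 2}{2} = -2 + \frac{1}{2} \left(-60\right) = -2 - 30 = -32$)
$- 9 W{\left(-4,6 \right)} I = - 9 \left(\left(-4\right) 6\right) \left(-32\right) = \left(-9\right) \left(-24\right) \left(-32\right) = 216 \left(-32\right) = -6912$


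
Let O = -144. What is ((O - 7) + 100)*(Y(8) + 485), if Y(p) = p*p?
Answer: -27999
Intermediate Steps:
Y(p) = p**2
((O - 7) + 100)*(Y(8) + 485) = ((-144 - 7) + 100)*(8**2 + 485) = (-151 + 100)*(64 + 485) = -51*549 = -27999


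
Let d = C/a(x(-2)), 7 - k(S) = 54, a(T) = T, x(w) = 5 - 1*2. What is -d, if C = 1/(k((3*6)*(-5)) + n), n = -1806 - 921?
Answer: 1/8322 ≈ 0.00012016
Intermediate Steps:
x(w) = 3 (x(w) = 5 - 2 = 3)
n = -2727
k(S) = -47 (k(S) = 7 - 1*54 = 7 - 54 = -47)
C = -1/2774 (C = 1/(-47 - 2727) = 1/(-2774) = -1/2774 ≈ -0.00036049)
d = -1/8322 (d = -1/2774/3 = -1/2774*⅓ = -1/8322 ≈ -0.00012016)
-d = -1*(-1/8322) = 1/8322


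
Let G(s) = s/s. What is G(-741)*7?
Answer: 7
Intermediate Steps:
G(s) = 1
G(-741)*7 = 1*7 = 7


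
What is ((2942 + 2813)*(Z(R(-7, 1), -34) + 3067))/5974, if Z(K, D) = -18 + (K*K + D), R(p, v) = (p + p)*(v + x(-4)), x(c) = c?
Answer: 27503145/5974 ≈ 4603.8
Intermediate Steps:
R(p, v) = 2*p*(-4 + v) (R(p, v) = (p + p)*(v - 4) = (2*p)*(-4 + v) = 2*p*(-4 + v))
Z(K, D) = -18 + D + K² (Z(K, D) = -18 + (K² + D) = -18 + (D + K²) = -18 + D + K²)
((2942 + 2813)*(Z(R(-7, 1), -34) + 3067))/5974 = ((2942 + 2813)*((-18 - 34 + (2*(-7)*(-4 + 1))²) + 3067))/5974 = (5755*((-18 - 34 + (2*(-7)*(-3))²) + 3067))*(1/5974) = (5755*((-18 - 34 + 42²) + 3067))*(1/5974) = (5755*((-18 - 34 + 1764) + 3067))*(1/5974) = (5755*(1712 + 3067))*(1/5974) = (5755*4779)*(1/5974) = 27503145*(1/5974) = 27503145/5974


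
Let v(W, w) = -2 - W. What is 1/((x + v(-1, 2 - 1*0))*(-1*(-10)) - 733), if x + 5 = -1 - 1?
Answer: -1/813 ≈ -0.0012300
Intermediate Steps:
x = -7 (x = -5 + (-1 - 1) = -5 - 2 = -7)
1/((x + v(-1, 2 - 1*0))*(-1*(-10)) - 733) = 1/((-7 + (-2 - 1*(-1)))*(-1*(-10)) - 733) = 1/((-7 + (-2 + 1))*10 - 733) = 1/((-7 - 1)*10 - 733) = 1/(-8*10 - 733) = 1/(-80 - 733) = 1/(-813) = -1/813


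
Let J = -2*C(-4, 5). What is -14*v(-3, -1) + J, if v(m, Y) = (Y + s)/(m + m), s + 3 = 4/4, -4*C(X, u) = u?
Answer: -9/2 ≈ -4.5000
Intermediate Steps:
C(X, u) = -u/4
s = -2 (s = -3 + 4/4 = -3 + 4*(1/4) = -3 + 1 = -2)
v(m, Y) = (-2 + Y)/(2*m) (v(m, Y) = (Y - 2)/(m + m) = (-2 + Y)/((2*m)) = (-2 + Y)*(1/(2*m)) = (-2 + Y)/(2*m))
J = 5/2 (J = -(-1)*5/2 = -2*(-5/4) = 5/2 ≈ 2.5000)
-14*v(-3, -1) + J = -7*(-2 - 1)/(-3) + 5/2 = -7*(-1)*(-3)/3 + 5/2 = -14*1/2 + 5/2 = -7 + 5/2 = -9/2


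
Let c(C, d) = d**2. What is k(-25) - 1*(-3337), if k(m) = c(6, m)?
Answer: 3962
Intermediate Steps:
k(m) = m**2
k(-25) - 1*(-3337) = (-25)**2 - 1*(-3337) = 625 + 3337 = 3962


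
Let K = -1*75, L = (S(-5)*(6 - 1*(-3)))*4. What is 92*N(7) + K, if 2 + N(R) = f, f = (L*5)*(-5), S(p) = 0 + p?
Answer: 413741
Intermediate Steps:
S(p) = p
L = -180 (L = -5*(6 - 1*(-3))*4 = -5*(6 + 3)*4 = -5*9*4 = -45*4 = -180)
K = -75
f = 4500 (f = -180*5*(-5) = -900*(-5) = 4500)
N(R) = 4498 (N(R) = -2 + 4500 = 4498)
92*N(7) + K = 92*4498 - 75 = 413816 - 75 = 413741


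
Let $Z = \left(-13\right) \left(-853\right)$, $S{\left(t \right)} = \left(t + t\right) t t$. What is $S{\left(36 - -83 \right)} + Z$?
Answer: $3381407$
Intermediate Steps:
$S{\left(t \right)} = 2 t^{3}$ ($S{\left(t \right)} = 2 t t^{2} = 2 t^{3}$)
$Z = 11089$
$S{\left(36 - -83 \right)} + Z = 2 \left(36 - -83\right)^{3} + 11089 = 2 \left(36 + 83\right)^{3} + 11089 = 2 \cdot 119^{3} + 11089 = 2 \cdot 1685159 + 11089 = 3370318 + 11089 = 3381407$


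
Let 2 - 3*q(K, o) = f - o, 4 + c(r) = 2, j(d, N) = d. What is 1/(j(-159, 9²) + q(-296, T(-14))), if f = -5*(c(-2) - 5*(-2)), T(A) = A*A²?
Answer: -3/3179 ≈ -0.00094369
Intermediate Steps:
c(r) = -2 (c(r) = -4 + 2 = -2)
T(A) = A³
f = -40 (f = -5*(-2 - 5*(-2)) = -5*(-2 + 10) = -5*8 = -40)
q(K, o) = 14 + o/3 (q(K, o) = ⅔ - (-40 - o)/3 = ⅔ + (40/3 + o/3) = 14 + o/3)
1/(j(-159, 9²) + q(-296, T(-14))) = 1/(-159 + (14 + (⅓)*(-14)³)) = 1/(-159 + (14 + (⅓)*(-2744))) = 1/(-159 + (14 - 2744/3)) = 1/(-159 - 2702/3) = 1/(-3179/3) = -3/3179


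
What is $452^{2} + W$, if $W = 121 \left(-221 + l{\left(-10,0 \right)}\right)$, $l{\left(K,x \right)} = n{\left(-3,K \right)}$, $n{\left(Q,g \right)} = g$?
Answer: $176353$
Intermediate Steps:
$l{\left(K,x \right)} = K$
$W = -27951$ ($W = 121 \left(-221 - 10\right) = 121 \left(-231\right) = -27951$)
$452^{2} + W = 452^{2} - 27951 = 204304 - 27951 = 176353$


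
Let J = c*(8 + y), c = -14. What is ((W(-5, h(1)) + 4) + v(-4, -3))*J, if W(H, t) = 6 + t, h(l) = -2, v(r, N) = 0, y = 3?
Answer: -1232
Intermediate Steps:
J = -154 (J = -14*(8 + 3) = -14*11 = -154)
((W(-5, h(1)) + 4) + v(-4, -3))*J = (((6 - 2) + 4) + 0)*(-154) = ((4 + 4) + 0)*(-154) = (8 + 0)*(-154) = 8*(-154) = -1232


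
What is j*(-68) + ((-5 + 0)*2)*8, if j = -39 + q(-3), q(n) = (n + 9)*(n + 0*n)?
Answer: 3796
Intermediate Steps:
q(n) = n*(9 + n) (q(n) = (9 + n)*(n + 0) = (9 + n)*n = n*(9 + n))
j = -57 (j = -39 - 3*(9 - 3) = -39 - 3*6 = -39 - 18 = -57)
j*(-68) + ((-5 + 0)*2)*8 = -57*(-68) + ((-5 + 0)*2)*8 = 3876 - 5*2*8 = 3876 - 10*8 = 3876 - 80 = 3796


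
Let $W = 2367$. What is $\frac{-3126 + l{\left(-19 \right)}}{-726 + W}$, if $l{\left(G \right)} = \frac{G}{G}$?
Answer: $- \frac{3125}{1641} \approx -1.9043$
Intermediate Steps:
$l{\left(G \right)} = 1$
$\frac{-3126 + l{\left(-19 \right)}}{-726 + W} = \frac{-3126 + 1}{-726 + 2367} = - \frac{3125}{1641}$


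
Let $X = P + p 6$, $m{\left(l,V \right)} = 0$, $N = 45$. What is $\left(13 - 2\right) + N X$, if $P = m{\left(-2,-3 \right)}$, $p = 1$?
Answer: $281$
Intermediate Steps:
$P = 0$
$X = 6$ ($X = 0 + 1 \cdot 6 = 0 + 6 = 6$)
$\left(13 - 2\right) + N X = \left(13 - 2\right) + 45 \cdot 6 = \left(13 - 2\right) + 270 = 11 + 270 = 281$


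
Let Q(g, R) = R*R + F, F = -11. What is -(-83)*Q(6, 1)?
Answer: -830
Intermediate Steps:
Q(g, R) = -11 + R² (Q(g, R) = R*R - 11 = R² - 11 = -11 + R²)
-(-83)*Q(6, 1) = -(-83)*(-11 + 1²) = -(-83)*(-11 + 1) = -(-83)*(-10) = -1*830 = -830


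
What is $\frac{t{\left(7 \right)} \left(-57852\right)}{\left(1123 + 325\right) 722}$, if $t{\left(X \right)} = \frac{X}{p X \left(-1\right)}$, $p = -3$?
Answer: $- \frac{4821}{261364} \approx -0.018446$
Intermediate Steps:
$t{\left(X \right)} = \frac{1}{3}$ ($t{\left(X \right)} = \frac{X}{- 3 X \left(-1\right)} = \frac{X}{3 X} = X \frac{1}{3 X} = \frac{1}{3}$)
$\frac{t{\left(7 \right)} \left(-57852\right)}{\left(1123 + 325\right) 722} = \frac{\frac{1}{3} \left(-57852\right)}{\left(1123 + 325\right) 722} = - \frac{19284}{1448 \cdot 722} = - \frac{19284}{1045456} = \left(-19284\right) \frac{1}{1045456} = - \frac{4821}{261364}$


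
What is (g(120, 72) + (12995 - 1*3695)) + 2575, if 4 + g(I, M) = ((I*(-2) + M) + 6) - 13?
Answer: 11696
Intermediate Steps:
g(I, M) = -11 + M - 2*I (g(I, M) = -4 + (((I*(-2) + M) + 6) - 13) = -4 + (((-2*I + M) + 6) - 13) = -4 + (((M - 2*I) + 6) - 13) = -4 + ((6 + M - 2*I) - 13) = -4 + (-7 + M - 2*I) = -11 + M - 2*I)
(g(120, 72) + (12995 - 1*3695)) + 2575 = ((-11 + 72 - 2*120) + (12995 - 1*3695)) + 2575 = ((-11 + 72 - 240) + (12995 - 3695)) + 2575 = (-179 + 9300) + 2575 = 9121 + 2575 = 11696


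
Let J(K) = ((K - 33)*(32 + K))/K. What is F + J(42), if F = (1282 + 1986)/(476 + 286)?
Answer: 53729/2667 ≈ 20.146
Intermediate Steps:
J(K) = (-33 + K)*(32 + K)/K (J(K) = ((-33 + K)*(32 + K))/K = (-33 + K)*(32 + K)/K)
F = 1634/381 (F = 3268/762 = 3268*(1/762) = 1634/381 ≈ 4.2887)
F + J(42) = 1634/381 + (-1 + 42 - 1056/42) = 1634/381 + (-1 + 42 - 1056*1/42) = 1634/381 + (-1 + 42 - 176/7) = 1634/381 + 111/7 = 53729/2667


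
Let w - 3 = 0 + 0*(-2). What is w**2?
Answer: 9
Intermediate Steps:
w = 3 (w = 3 + (0 + 0*(-2)) = 3 + (0 + 0) = 3 + 0 = 3)
w**2 = 3**2 = 9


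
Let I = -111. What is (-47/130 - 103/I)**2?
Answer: 66797929/208224900 ≈ 0.32080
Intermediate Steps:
(-47/130 - 103/I)**2 = (-47/130 - 103/(-111))**2 = (-47*1/130 - 103*(-1/111))**2 = (-47/130 + 103/111)**2 = (8173/14430)**2 = 66797929/208224900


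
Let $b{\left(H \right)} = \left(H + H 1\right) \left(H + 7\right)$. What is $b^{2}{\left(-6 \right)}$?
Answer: $144$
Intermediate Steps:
$b{\left(H \right)} = 2 H \left(7 + H\right)$ ($b{\left(H \right)} = \left(H + H\right) \left(7 + H\right) = 2 H \left(7 + H\right)$)
$b^{2}{\left(-6 \right)} = \left(2 \left(-6\right) \left(7 - 6\right)\right)^{2} = \left(2 \left(-6\right) 1\right)^{2} = \left(-12\right)^{2} = 144$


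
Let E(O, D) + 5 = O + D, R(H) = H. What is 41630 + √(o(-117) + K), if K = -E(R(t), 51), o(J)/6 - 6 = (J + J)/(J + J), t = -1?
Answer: 41630 + I*√3 ≈ 41630.0 + 1.732*I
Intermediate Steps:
E(O, D) = -5 + D + O (E(O, D) = -5 + (O + D) = -5 + (D + O) = -5 + D + O)
o(J) = 42 (o(J) = 36 + 6*((J + J)/(J + J)) = 36 + 6*((2*J)/((2*J))) = 36 + 6*((2*J)*(1/(2*J))) = 36 + 6*1 = 36 + 6 = 42)
K = -45 (K = -(-5 + 51 - 1) = -1*45 = -45)
41630 + √(o(-117) + K) = 41630 + √(42 - 45) = 41630 + √(-3) = 41630 + I*√3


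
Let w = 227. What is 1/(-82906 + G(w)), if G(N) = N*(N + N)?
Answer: 1/20152 ≈ 4.9623e-5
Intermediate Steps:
G(N) = 2*N**2 (G(N) = N*(2*N) = 2*N**2)
1/(-82906 + G(w)) = 1/(-82906 + 2*227**2) = 1/(-82906 + 2*51529) = 1/(-82906 + 103058) = 1/20152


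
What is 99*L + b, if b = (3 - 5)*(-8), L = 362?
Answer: 35854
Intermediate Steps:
b = 16 (b = -2*(-8) = 16)
99*L + b = 99*362 + 16 = 35838 + 16 = 35854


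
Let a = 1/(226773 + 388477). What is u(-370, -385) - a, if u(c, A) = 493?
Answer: 303318249/615250 ≈ 493.00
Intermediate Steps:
a = 1/615250 ≈ 1.6254e-6
u(-370, -385) - a = 493 - 1*1/615250 = 493 - 1/615250 = 303318249/615250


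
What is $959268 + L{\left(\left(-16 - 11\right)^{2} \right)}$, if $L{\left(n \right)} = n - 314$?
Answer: $959683$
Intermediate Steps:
$L{\left(n \right)} = -314 + n$
$959268 + L{\left(\left(-16 - 11\right)^{2} \right)} = 959268 - \left(314 - \left(-16 - 11\right)^{2}\right) = 959268 - \left(314 - \left(-27\right)^{2}\right) = 959268 + \left(-314 + 729\right) = 959268 + 415 = 959683$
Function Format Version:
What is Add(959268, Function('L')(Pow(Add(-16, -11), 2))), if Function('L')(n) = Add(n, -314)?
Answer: 959683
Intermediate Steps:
Function('L')(n) = Add(-314, n)
Add(959268, Function('L')(Pow(Add(-16, -11), 2))) = Add(959268, Add(-314, Pow(Add(-16, -11), 2))) = Add(959268, Add(-314, Pow(-27, 2))) = Add(959268, Add(-314, 729)) = Add(959268, 415) = 959683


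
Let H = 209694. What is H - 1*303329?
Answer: -93635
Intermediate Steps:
H - 1*303329 = 209694 - 1*303329 = 209694 - 303329 = -93635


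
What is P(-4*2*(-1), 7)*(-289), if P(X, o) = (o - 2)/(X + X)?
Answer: -1445/16 ≈ -90.313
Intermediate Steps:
P(X, o) = (-2 + o)/(2*X) (P(X, o) = (-2 + o)/((2*X)) = (-2 + o)*(1/(2*X)) = (-2 + o)/(2*X))
P(-4*2*(-1), 7)*(-289) = ((-2 + 7)/(2*((-4*2*(-1)))))*(-289) = ((½)*5/(-8*(-1)))*(-289) = ((½)*5/8)*(-289) = ((½)*(⅛)*5)*(-289) = (5/16)*(-289) = -1445/16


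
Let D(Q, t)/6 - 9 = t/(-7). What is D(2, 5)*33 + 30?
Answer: 11694/7 ≈ 1670.6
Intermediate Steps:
D(Q, t) = 54 - 6*t/7 (D(Q, t) = 54 + 6*(t/(-7)) = 54 + 6*(t*(-⅐)) = 54 + 6*(-t/7) = 54 - 6*t/7)
D(2, 5)*33 + 30 = (54 - 6/7*5)*33 + 30 = (54 - 30/7)*33 + 30 = (348/7)*33 + 30 = 11484/7 + 30 = 11694/7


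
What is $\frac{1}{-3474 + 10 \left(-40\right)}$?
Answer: $- \frac{1}{3874} \approx -0.00025813$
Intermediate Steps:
$\frac{1}{-3474 + 10 \left(-40\right)} = \frac{1}{-3474 - 400} = \frac{1}{-3874} = - \frac{1}{3874}$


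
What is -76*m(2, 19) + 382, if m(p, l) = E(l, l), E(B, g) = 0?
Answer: 382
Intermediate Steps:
m(p, l) = 0
-76*m(2, 19) + 382 = -76*0 + 382 = 0 + 382 = 382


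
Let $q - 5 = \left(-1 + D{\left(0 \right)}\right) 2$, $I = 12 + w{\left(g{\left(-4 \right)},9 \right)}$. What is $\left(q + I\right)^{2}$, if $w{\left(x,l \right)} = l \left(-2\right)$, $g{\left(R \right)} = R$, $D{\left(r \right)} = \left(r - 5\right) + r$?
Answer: $169$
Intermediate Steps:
$D{\left(r \right)} = -5 + 2 r$ ($D{\left(r \right)} = \left(-5 + r\right) + r = -5 + 2 r$)
$w{\left(x,l \right)} = - 2 l$
$I = -6$ ($I = 12 - 18 = -6$)
$q = -7$ ($q = 5 + \left(-1 + \left(-5 + 2 \cdot 0\right)\right) 2 = 5 + \left(-1 + \left(-5 + 0\right)\right) 2 = 5 + \left(-1 - 5\right) 2 = 5 - 12 = -7$)
$\left(q + I\right)^{2} = \left(-7 - 6\right)^{2} = \left(-13\right)^{2} = 169$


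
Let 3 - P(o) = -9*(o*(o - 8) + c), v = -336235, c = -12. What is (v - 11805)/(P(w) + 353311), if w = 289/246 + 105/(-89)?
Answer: -18536890224160/18812054641073 ≈ -0.98537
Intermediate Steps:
w = -109/21894 (w = 289*(1/246) + 105*(-1/89) = 289/246 - 105/89 = -109/21894 ≈ -0.0049785)
P(o) = -105 + 9*o*(-8 + o) (P(o) = 3 - (-9)*(o*(o - 8) - 12) = 3 - (-9)*(o*(-8 + o) - 12) = 3 - (-9)*(-12 + o*(-8 + o)) = 3 - (108 - 9*o*(-8 + o)) = 3 + (-108 + 9*o*(-8 + o)) = -105 + 9*o*(-8 + o))
(v - 11805)/(P(w) + 353311) = (-336235 - 11805)/((-105 - 72*(-109/21894) + 9*(-109/21894)²) + 353311) = -348040/((-105 + 1308/3649 + 9*(11881/479347236)) + 353311) = -348040/((-105 + 1308/3649 + 11881/53260804) + 353311) = -348040/(-5573280971/53260804 + 353311) = -348040/18812054641073/53260804 = -348040*53260804/18812054641073 = -18536890224160/18812054641073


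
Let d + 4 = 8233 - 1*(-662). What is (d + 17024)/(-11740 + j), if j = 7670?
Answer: -5183/814 ≈ -6.3673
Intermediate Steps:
d = 8891 (d = -4 + (8233 - 1*(-662)) = -4 + (8233 + 662) = -4 + 8895 = 8891)
(d + 17024)/(-11740 + j) = (8891 + 17024)/(-11740 + 7670) = 25915/(-4070) = 25915*(-1/4070) = -5183/814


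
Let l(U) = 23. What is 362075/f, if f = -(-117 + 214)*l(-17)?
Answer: -362075/2231 ≈ -162.29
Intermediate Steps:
f = -2231 (f = -(-117 + 214)*23 = -97*23 = -1*2231 = -2231)
362075/f = 362075/(-2231) = 362075*(-1/2231) = -362075/2231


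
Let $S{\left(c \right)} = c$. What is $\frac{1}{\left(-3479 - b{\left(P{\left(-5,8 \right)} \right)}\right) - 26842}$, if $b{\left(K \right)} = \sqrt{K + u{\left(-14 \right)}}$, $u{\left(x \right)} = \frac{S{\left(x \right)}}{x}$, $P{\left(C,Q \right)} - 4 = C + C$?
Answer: $\frac{i}{\sqrt{5} - 30321 i} \approx -3.298 \cdot 10^{-5} + 2.4322 \cdot 10^{-9} i$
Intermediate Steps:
$P{\left(C,Q \right)} = 4 + 2 C$ ($P{\left(C,Q \right)} = 4 + \left(C + C\right) = 4 + 2 C$)
$u{\left(x \right)} = 1$ ($u{\left(x \right)} = \frac{x}{x} = 1$)
$b{\left(K \right)} = \sqrt{1 + K}$ ($b{\left(K \right)} = \sqrt{K + 1} = \sqrt{1 + K}$)
$\frac{1}{\left(-3479 - b{\left(P{\left(-5,8 \right)} \right)}\right) - 26842} = \frac{1}{\left(-3479 - \sqrt{1 + \left(4 + 2 \left(-5\right)\right)}\right) - 26842} = \frac{1}{\left(-3479 - \sqrt{1 + \left(4 - 10\right)}\right) - 26842} = \frac{1}{\left(-3479 - \sqrt{1 - 6}\right) - 26842} = \frac{1}{\left(-3479 - \sqrt{-5}\right) - 26842} = \frac{1}{\left(-3479 - i \sqrt{5}\right) - 26842} = \frac{1}{-30321 - i \sqrt{5}}$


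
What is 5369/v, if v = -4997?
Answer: -5369/4997 ≈ -1.0744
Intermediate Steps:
5369/v = 5369/(-4997) = 5369*(-1/4997) = -5369/4997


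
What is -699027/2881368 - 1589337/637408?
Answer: -29910893899/10932184608 ≈ -2.7360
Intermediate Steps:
-699027/2881368 - 1589337/637408 = -699027*1/2881368 - 1589337*1/637408 = -33287/137208 - 1589337/637408 = -29910893899/10932184608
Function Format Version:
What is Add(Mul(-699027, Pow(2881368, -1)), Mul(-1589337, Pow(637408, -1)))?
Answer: Rational(-29910893899, 10932184608) ≈ -2.7360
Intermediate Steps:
Add(Mul(-699027, Pow(2881368, -1)), Mul(-1589337, Pow(637408, -1))) = Add(Mul(-699027, Rational(1, 2881368)), Mul(-1589337, Rational(1, 637408))) = Add(Rational(-33287, 137208), Rational(-1589337, 637408)) = Rational(-29910893899, 10932184608)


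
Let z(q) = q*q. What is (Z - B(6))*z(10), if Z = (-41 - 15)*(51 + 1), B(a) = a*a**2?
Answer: -312800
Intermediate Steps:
z(q) = q**2
B(a) = a**3
Z = -2912 (Z = -56*52 = -2912)
(Z - B(6))*z(10) = (-2912 - 1*6**3)*10**2 = (-2912 - 1*216)*100 = (-2912 - 216)*100 = -3128*100 = -312800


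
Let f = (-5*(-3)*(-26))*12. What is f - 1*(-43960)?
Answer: 39280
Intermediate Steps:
f = -4680 (f = (15*(-26))*12 = -390*12 = -4680)
f - 1*(-43960) = -4680 - 1*(-43960) = -4680 + 43960 = 39280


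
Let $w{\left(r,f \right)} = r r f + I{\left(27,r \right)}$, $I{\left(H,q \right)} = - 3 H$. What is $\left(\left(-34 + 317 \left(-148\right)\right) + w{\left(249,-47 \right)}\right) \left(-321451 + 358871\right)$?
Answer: $-110803538760$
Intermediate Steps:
$w{\left(r,f \right)} = -81 + f r^{2}$ ($w{\left(r,f \right)} = r r f - 81 = r^{2} f - 81 = f r^{2} - 81 = -81 + f r^{2}$)
$\left(\left(-34 + 317 \left(-148\right)\right) + w{\left(249,-47 \right)}\right) \left(-321451 + 358871\right) = \left(\left(-34 + 317 \left(-148\right)\right) - \left(81 + 47 \cdot 249^{2}\right)\right) \left(-321451 + 358871\right) = \left(\left(-34 - 46916\right) - 2914128\right) 37420 = \left(-46950 - 2914128\right) 37420 = \left(-2961078\right) 37420 = -110803538760$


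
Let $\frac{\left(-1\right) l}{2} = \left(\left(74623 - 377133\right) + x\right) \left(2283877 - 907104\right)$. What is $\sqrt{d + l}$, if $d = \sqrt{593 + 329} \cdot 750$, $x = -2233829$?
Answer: $\sqrt{6983926108094 + 750 \sqrt{922}} \approx 2.6427 \cdot 10^{6}$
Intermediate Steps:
$d = 750 \sqrt{922}$ ($d = \sqrt{922} \cdot 750 = 750 \sqrt{922} \approx 22773.0$)
$l = 6983926108094$ ($l = - 2 \left(\left(74623 - 377133\right) - 2233829\right) \left(2283877 - 907104\right) = - 2 \left(-302510 - 2233829\right) 1376773 = - 2 \left(\left(-2536339\right) 1376773\right) = \left(-2\right) \left(-3491963054047\right) = 6983926108094$)
$\sqrt{d + l} = \sqrt{750 \sqrt{922} + 6983926108094} = \sqrt{6983926108094 + 750 \sqrt{922}}$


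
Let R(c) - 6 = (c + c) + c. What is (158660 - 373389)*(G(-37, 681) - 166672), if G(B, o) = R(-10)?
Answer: 35794465384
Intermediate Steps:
R(c) = 6 + 3*c (R(c) = 6 + ((c + c) + c) = 6 + (2*c + c) = 6 + 3*c)
G(B, o) = -24 (G(B, o) = 6 + 3*(-10) = 6 - 30 = -24)
(158660 - 373389)*(G(-37, 681) - 166672) = (158660 - 373389)*(-24 - 166672) = -214729*(-166696) = 35794465384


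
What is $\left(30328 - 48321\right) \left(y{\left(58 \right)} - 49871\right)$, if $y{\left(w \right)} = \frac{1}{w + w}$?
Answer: $\frac{104090134755}{116} \approx 8.9733 \cdot 10^{8}$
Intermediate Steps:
$y{\left(w \right)} = \frac{1}{2 w}$
$\left(30328 - 48321\right) \left(y{\left(58 \right)} - 49871\right) = \left(30328 - 48321\right) \left(\frac{1}{2 \cdot 58} - 49871\right) = - 17993 \left(\frac{1}{2} \cdot \frac{1}{58} - 49871\right) = - 17993 \left(\frac{1}{116} - 49871\right) = \left(-17993\right) \left(- \frac{5785035}{116}\right) = \frac{104090134755}{116}$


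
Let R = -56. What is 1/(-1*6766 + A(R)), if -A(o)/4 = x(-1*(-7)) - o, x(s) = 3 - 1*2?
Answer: -1/6994 ≈ -0.00014298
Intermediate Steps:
x(s) = 1 (x(s) = 3 - 2 = 1)
A(o) = -4 + 4*o (A(o) = -4*(1 - o) = -4 + 4*o)
1/(-1*6766 + A(R)) = 1/(-1*6766 + (-4 + 4*(-56))) = 1/(-6766 + (-4 - 224)) = 1/(-6766 - 228) = 1/(-6994) = -1/6994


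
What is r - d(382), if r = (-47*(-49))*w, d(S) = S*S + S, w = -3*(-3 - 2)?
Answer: -111761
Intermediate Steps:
w = 15 (w = -3*(-5) = 15)
d(S) = S + S² (d(S) = S² + S = S + S²)
r = 34545 (r = -47*(-49)*15 = 2303*15 = 34545)
r - d(382) = 34545 - 382*(1 + 382) = 34545 - 382*383 = 34545 - 1*146306 = 34545 - 146306 = -111761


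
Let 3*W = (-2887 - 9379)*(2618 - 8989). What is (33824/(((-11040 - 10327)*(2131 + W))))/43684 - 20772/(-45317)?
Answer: 378817787860013509260/826443563089944574301 ≈ 0.45837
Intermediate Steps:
W = 78146686/3 (W = ((-2887 - 9379)*(2618 - 8989))/3 = (-12266*(-6371))/3 = (1/3)*78146686 = 78146686/3 ≈ 2.6049e+7)
(33824/(((-11040 - 10327)*(2131 + W))))/43684 - 20772/(-45317) = (33824/(((-11040 - 10327)*(2131 + 78146686/3))))/43684 - 20772/(-45317) = (33824/((-21367*78153079/3)))*(1/43684) - 20772*(-1/45317) = (33824/(-1669896838993/3))*(1/43684) + 20772/45317 = (33824*(-3/1669896838993))*(1/43684) + 20772/45317 = -101472/1669896838993*1/43684 + 20772/45317 = -25368/18236943378642553 + 20772/45317 = 378817787860013509260/826443563089944574301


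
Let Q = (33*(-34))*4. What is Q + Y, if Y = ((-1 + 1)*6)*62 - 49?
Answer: -4537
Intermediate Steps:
Q = -4488 (Q = -1122*4 = -4488)
Y = -49 (Y = (0*6)*62 - 49 = 0*62 - 49 = 0 - 49 = -49)
Q + Y = -4488 - 49 = -4537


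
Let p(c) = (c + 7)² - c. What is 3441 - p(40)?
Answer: 1272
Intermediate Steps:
p(c) = (7 + c)² - c
3441 - p(40) = 3441 - ((7 + 40)² - 1*40) = 3441 - (47² - 40) = 3441 - (2209 - 40) = 3441 - 1*2169 = 3441 - 2169 = 1272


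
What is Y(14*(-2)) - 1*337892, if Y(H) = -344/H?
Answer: -2365158/7 ≈ -3.3788e+5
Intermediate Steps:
Y(14*(-2)) - 1*337892 = -344/(14*(-2)) - 1*337892 = -344/(-28) - 337892 = -344*(-1/28) - 337892 = 86/7 - 337892 = -2365158/7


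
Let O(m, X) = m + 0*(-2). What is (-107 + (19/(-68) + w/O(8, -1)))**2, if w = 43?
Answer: 192071881/18496 ≈ 10385.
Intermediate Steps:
O(m, X) = m (O(m, X) = m + 0 = m)
(-107 + (19/(-68) + w/O(8, -1)))**2 = (-107 + (19/(-68) + 43/8))**2 = (-107 + (19*(-1/68) + 43*(1/8)))**2 = (-107 + (-19/68 + 43/8))**2 = (-107 + 693/136)**2 = (-13859/136)**2 = 192071881/18496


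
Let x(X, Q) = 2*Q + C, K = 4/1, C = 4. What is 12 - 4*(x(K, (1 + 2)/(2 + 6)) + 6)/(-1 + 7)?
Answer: 29/6 ≈ 4.8333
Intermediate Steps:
K = 4 (K = 4*1 = 4)
x(X, Q) = 4 + 2*Q (x(X, Q) = 2*Q + 4 = 4 + 2*Q)
12 - 4*(x(K, (1 + 2)/(2 + 6)) + 6)/(-1 + 7) = 12 - 4*((4 + 2*((1 + 2)/(2 + 6))) + 6)/(-1 + 7) = 12 - 4*((4 + 2*(3/8)) + 6)/6 = 12 - 4*((4 + ¾) + 6)/6 = 12 - 4*(19/4 + 6)/6 = 12 - 43/6 = 29/6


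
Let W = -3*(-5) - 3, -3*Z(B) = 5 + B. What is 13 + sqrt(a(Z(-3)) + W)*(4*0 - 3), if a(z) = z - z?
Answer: 13 - 6*sqrt(3) ≈ 2.6077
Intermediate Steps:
Z(B) = -5/3 - B/3 (Z(B) = -(5 + B)/3 = -5/3 - B/3)
W = 12 (W = 15 - 3 = 12)
a(z) = 0
13 + sqrt(a(Z(-3)) + W)*(4*0 - 3) = 13 + sqrt(0 + 12)*(4*0 - 3) = 13 + sqrt(12)*(0 - 3) = 13 + (2*sqrt(3))*(-3) = 13 - 6*sqrt(3)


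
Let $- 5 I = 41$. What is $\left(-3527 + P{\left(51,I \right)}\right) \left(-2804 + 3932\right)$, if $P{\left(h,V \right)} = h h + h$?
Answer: $-987000$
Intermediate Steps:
$I = - \frac{41}{5}$ ($I = \left(- \frac{1}{5}\right) 41 = - \frac{41}{5} \approx -8.2$)
$P{\left(h,V \right)} = h + h^{2}$ ($P{\left(h,V \right)} = h^{2} + h = h + h^{2}$)
$\left(-3527 + P{\left(51,I \right)}\right) \left(-2804 + 3932\right) = \left(-3527 + 51 \left(1 + 51\right)\right) \left(-2804 + 3932\right) = \left(-3527 + 51 \cdot 52\right) 1128 = \left(-3527 + 2652\right) 1128 = \left(-875\right) 1128 = -987000$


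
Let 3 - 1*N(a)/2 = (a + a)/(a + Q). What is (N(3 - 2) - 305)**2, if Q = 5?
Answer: 808201/9 ≈ 89800.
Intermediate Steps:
N(a) = 6 - 4*a/(5 + a) (N(a) = 6 - 2*(a + a)/(a + 5) = 6 - 2*2*a/(5 + a) = 6 - 4*a/(5 + a))
(N(3 - 2) - 305)**2 = (2*(15 + (3 - 2))/(5 + (3 - 2)) - 305)**2 = (2*(15 + 1)/(5 + 1) - 305)**2 = (2*16/6 - 305)**2 = (2*(1/6)*16 - 305)**2 = (16/3 - 305)**2 = (-899/3)**2 = 808201/9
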